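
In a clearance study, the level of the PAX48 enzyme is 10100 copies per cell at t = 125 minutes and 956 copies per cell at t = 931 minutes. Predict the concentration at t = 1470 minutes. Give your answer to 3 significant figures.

198 copies per cell

Over Δt = 931 − 125 = 806 minutes, the level fell by a factor of 10100/956 ≈ 10.565.
n = log₂(10.565) ≈ 3.4012 half-lives, so t½ = 806/3.4012 ≈ 236.98 minutes.
From t = 931 to t = 1470: 956 × (1/2)^((1470−931)/236.98) ≈ 197.59 copies per cell.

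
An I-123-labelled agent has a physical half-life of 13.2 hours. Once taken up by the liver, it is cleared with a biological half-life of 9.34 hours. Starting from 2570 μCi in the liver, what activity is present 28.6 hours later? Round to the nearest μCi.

69 μCi

1/t_eff = 1/t_phys + 1/t_biol = 1/13.2 + 1/9.34 = 0.18282 per hour.
t_eff = 13.2 × 9.34 / (13.2 + 9.34) ≈ 5.4697 hours.
Remaining = 2570 × (1/2)^(28.6/5.4697) = 2570 × (1/2)^5.2288 ≈ 68.536 μCi.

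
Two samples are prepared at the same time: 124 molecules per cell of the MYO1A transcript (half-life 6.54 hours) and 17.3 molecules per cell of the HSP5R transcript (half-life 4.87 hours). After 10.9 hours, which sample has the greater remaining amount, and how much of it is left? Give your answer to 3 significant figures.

MYO1A transcript: 124 × (1/2)^1.6667 ≈ 39.058 molecules per cell.
HSP5R transcript: 17.3 × (1/2)^2.2382 ≈ 3.6668 molecules per cell.
MYO1A transcript has more remaining, at ≈ 39.058 molecules per cell.

MYO1A transcript, 39.1 molecules per cell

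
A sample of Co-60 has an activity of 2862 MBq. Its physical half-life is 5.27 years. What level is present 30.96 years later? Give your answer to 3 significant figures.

48.8 MBq

Number of half-lives: n = 30.96/5.27 ≈ 5.8748.
Remaining = 2862 × (1/2)^5.8748 = 2862 × 0.017042 ≈ 48.774 MBq.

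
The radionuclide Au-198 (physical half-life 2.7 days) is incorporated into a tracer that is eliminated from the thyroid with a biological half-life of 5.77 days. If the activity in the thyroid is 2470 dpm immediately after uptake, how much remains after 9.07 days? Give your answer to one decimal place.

81.0 dpm

1/t_eff = 1/t_phys + 1/t_biol = 1/2.7 + 1/5.77 = 0.54368 per day.
t_eff = 2.7 × 5.77 / (2.7 + 5.77) ≈ 1.8393 days.
Remaining = 2470 × (1/2)^(9.07/1.8393) = 2470 × (1/2)^4.9312 ≈ 80.959 dpm.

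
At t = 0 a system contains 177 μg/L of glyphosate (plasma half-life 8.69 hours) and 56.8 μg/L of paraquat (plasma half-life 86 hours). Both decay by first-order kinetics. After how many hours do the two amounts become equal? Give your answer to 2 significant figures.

16 hours

Set 177·(1/2)^(t/8.69) = 56.8·(1/2)^(t/86).
Taking log₂: log₂(177/56.8) = t·(1/8.69 − 1/86).
log₂(3.1162) = 1.6398; 1/8.69 − 1/86 = 0.10345.
t = 1.6398 / 0.10345 ≈ 15.851 hours.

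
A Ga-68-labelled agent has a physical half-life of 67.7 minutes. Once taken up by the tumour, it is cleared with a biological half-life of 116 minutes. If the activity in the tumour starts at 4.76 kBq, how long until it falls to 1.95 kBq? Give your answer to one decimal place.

1/t_eff = 1/t_phys + 1/t_biol = 1/67.7 + 1/116 = 0.023392 per minute.
t_eff = 67.7 × 116 / (67.7 + 116) ≈ 42.75 minutes.
n = log₂(4.76/1.95) ≈ 1.2875; t = 1.2875 × 42.75 ≈ 55.04 minutes.

55.0 minutes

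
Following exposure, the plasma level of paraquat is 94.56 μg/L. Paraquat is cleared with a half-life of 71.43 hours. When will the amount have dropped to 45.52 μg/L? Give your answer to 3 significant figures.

Fraction remaining = 45.52/94.56 ≈ 0.48139.
n = log₂(94.56/45.52) = ln(2.0773)/ln 2 ≈ 1.0547 half-lives.
t = n × t½ = 1.0547 × 71.43 ≈ 75.339 hours.

75.3 hours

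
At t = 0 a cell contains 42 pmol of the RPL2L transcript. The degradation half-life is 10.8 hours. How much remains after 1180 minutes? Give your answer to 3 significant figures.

Convert the elapsed time: 1180 minutes = 19.6667 hours.
Number of half-lives: n = 19.6667/10.8 ≈ 1.821.
Remaining = 42 × (1/2)^1.821 = 42 × 0.28303 ≈ 11.887 pmol.

11.9 pmol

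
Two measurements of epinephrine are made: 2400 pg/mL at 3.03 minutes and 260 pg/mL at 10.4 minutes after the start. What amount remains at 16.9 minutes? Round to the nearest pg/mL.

37 pg/mL

Over Δt = 10.4 − 3.03 = 7.37 minutes, the level fell by a factor of 2400/260 ≈ 9.2308.
n = log₂(9.2308) ≈ 3.2065 half-lives, so t½ = 7.37/3.2065 ≈ 2.2985 minutes.
From t = 10.4 to t = 16.9: 260 × (1/2)^((16.9−10.4)/2.2985) ≈ 36.617 pg/mL.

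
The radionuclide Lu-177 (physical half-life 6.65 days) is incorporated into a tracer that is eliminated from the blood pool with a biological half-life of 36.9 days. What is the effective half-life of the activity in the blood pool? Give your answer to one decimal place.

5.6 days

1/t_eff = 1/t_phys + 1/t_biol = 1/6.65 + 1/36.9 = 0.17748 per day.
t_eff = 6.65 × 36.9 / (6.65 + 36.9) ≈ 5.6346 days.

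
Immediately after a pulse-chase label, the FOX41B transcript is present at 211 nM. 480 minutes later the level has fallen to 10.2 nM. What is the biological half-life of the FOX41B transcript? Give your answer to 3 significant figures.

110 minutes

A/A₀ = 10.2/211 ≈ 0.048341.
n = log₂(20.686) ≈ 4.3706 half-lives elapsed in 480 minutes.
t½ = 480/4.3706 ≈ 109.82 minutes.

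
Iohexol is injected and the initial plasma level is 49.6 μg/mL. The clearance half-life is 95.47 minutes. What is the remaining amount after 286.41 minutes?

6.2 μg/mL

Elapsed time is 3 half-lives (286.41/95.47).
Each half-life halves the amount: 49.6 × (1/2)^3 = 49.6/8 = 6.2 μg/mL.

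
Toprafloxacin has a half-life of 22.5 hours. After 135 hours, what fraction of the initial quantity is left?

0.015625

n = 135/22.5 ≈ 6 half-lives.
Fraction remaining = (1/2)^6 ≈ 0.015625.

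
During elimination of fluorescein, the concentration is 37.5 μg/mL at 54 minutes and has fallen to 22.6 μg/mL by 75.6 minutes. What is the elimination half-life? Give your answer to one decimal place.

29.6 minutes

Over Δt = 75.6 − 54 = 21.6 minutes, the level fell by a factor of 37.5/22.6 ≈ 1.6593.
n = log₂(1.6593) ≈ 0.73057 half-lives, so t½ = 21.6/0.73057 ≈ 29.566 minutes.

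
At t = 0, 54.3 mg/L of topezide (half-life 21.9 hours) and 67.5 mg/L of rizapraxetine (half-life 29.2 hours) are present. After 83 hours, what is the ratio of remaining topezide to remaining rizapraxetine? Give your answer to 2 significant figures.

topezide: 54.3 × (1/2)^(83/21.9) = 54.3 × (1/2)^3.79 ≈ 3.9256 mg/L.
rizapraxetine: 67.5 × (1/2)^(83/29.2) = 67.5 × (1/2)^2.8425 ≈ 9.411 mg/L.
Ratio ≈ 3.9256 / 9.411 ≈ 0.41713.

0.42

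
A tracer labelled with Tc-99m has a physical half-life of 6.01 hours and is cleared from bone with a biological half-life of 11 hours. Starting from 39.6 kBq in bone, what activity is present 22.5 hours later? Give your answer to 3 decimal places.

1/t_eff = 1/t_phys + 1/t_biol = 1/6.01 + 1/11 = 0.2573 per hour.
t_eff = 6.01 × 11 / (6.01 + 11) ≈ 3.8865 hours.
Remaining = 39.6 × (1/2)^(22.5/3.8865) = 39.6 × (1/2)^5.7892 ≈ 0.71609 kBq.

0.716 kBq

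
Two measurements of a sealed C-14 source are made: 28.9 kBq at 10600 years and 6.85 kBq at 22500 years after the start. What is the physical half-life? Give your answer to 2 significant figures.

5700 years

Over Δt = 22500 − 10600 = 11900 years, the level fell by a factor of 28.9/6.85 ≈ 4.219.
n = log₂(4.219) ≈ 2.0769 half-lives, so t½ = 11900/2.0769 ≈ 5729.7 years.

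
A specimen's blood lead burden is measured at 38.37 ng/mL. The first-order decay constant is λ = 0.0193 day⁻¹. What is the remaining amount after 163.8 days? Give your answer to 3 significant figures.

t½ = ln 2 / λ = 0.69315 / 0.0193 ≈ 35.914 days.
Number of half-lives: n = 163.8/35.914 ≈ 4.5608.
Remaining = 38.37 × (1/2)^4.5608 = 38.37 × 0.042369 ≈ 1.6257 ng/mL.

1.63 ng/mL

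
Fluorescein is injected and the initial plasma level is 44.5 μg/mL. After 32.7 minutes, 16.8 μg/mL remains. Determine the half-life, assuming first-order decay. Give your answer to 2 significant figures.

A/A₀ = 16.8/44.5 ≈ 0.37753.
n = log₂(2.6488) ≈ 1.4053 half-lives elapsed in 32.7 minutes.
t½ = 32.7/1.4053 ≈ 23.268 minutes.

23 minutes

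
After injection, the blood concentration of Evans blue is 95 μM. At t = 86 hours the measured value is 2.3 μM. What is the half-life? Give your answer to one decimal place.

16.0 hours

A/A₀ = 2.3/95 ≈ 0.024211.
n = log₂(41.304) ≈ 5.3682 half-lives elapsed in 86 hours.
t½ = 86/5.3682 ≈ 16.02 hours.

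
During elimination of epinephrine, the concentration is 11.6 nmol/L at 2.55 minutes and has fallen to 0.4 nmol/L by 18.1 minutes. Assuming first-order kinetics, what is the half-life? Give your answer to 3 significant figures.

3.20 minutes

Over Δt = 18.1 − 2.55 = 15.55 minutes, the level fell by a factor of 11.6/0.4 ≈ 29.
n = log₂(29) ≈ 4.858 half-lives, so t½ = 15.55/4.858 ≈ 3.2009 minutes.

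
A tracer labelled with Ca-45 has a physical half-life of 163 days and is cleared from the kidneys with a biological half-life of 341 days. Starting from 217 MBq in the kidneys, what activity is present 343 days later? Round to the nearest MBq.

1/t_eff = 1/t_phys + 1/t_biol = 1/163 + 1/341 = 0.0090675 per day.
t_eff = 163 × 341 / (163 + 341) ≈ 110.28 days.
Remaining = 217 × (1/2)^(343/110.28) = 217 × (1/2)^3.1102 ≈ 25.131 MBq.

25 MBq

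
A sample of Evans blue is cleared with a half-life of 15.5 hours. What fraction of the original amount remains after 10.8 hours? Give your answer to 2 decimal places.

0.62

n = 10.8/15.5 ≈ 0.69677 half-lives.
Fraction remaining = (1/2)^0.69677 ≈ 0.61695.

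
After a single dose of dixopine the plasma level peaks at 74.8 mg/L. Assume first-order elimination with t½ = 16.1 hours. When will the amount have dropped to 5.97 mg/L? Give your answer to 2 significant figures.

59 hours

Fraction remaining = 5.97/74.8 ≈ 0.079813.
n = log₂(74.8/5.97) = ln(12.529)/ln 2 ≈ 3.6472 half-lives.
t = n × t½ = 3.6472 × 16.1 ≈ 58.72 hours.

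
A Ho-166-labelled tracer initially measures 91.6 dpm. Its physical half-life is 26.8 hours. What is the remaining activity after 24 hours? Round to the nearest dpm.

49 dpm

Number of half-lives: n = 24/26.8 ≈ 0.89552.
Remaining = 91.6 × (1/2)^0.89552 = 91.6 × 0.53755 ≈ 49.24 dpm.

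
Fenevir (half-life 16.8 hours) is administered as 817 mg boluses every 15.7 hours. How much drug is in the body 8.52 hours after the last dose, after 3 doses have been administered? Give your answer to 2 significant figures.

The 3 doses were given 39.92, 24.22, 8.52 hours ago.
Total = 817·(1/2)^(39.92/16.8) + 817·(1/2)^(24.22/16.8) + 817·(1/2)^(8.52/16.8)
      = 157.37 + 300.77 + 574.85 ≈ 1033 mg.

1000 mg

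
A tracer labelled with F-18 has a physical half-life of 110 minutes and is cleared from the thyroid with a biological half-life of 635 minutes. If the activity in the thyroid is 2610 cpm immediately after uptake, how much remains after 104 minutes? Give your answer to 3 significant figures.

1/t_eff = 1/t_phys + 1/t_biol = 1/110 + 1/635 = 0.010666 per minute.
t_eff = 110 × 635 / (110 + 635) ≈ 93.758 minutes.
Remaining = 2610 × (1/2)^(104/93.758) = 2610 × (1/2)^1.1092 ≈ 1209.8 cpm.

1210 cpm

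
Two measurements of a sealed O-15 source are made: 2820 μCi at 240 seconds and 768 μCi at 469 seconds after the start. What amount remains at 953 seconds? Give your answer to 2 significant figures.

Over Δt = 469 − 240 = 229 seconds, the level fell by a factor of 2820/768 ≈ 3.6719.
n = log₂(3.6719) ≈ 1.8765 half-lives, so t½ = 229/1.8765 ≈ 122.03 seconds.
From t = 469 to t = 953: 768 × (1/2)^((953−469)/122.03) ≈ 49.142 μCi.

49 μCi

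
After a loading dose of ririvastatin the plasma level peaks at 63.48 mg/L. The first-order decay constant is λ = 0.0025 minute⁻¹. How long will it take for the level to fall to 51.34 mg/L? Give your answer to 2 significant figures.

85 minutes

t½ = ln 2 / λ = 0.69315 / 0.0025 ≈ 277.26 minutes.
Fraction remaining = 51.34/63.48 ≈ 0.80876.
n = log₂(63.48/51.34) = ln(1.2365)/ln 2 ≈ 0.30622 half-lives.
t = n × t½ = 0.30622 × 277.26 ≈ 84.902 minutes.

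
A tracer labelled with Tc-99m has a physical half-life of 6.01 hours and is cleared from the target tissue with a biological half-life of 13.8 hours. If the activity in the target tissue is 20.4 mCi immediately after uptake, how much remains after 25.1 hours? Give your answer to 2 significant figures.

0.32 mCi

1/t_eff = 1/t_phys + 1/t_biol = 1/6.01 + 1/13.8 = 0.23885 per hour.
t_eff = 6.01 × 13.8 / (6.01 + 13.8) ≈ 4.1867 hours.
Remaining = 20.4 × (1/2)^(25.1/4.1867) = 20.4 × (1/2)^5.9952 ≈ 0.31981 mCi.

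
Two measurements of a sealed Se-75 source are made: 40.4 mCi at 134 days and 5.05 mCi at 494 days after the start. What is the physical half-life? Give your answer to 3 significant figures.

Over Δt = 494 − 134 = 360 days, the level fell by a factor of 40.4/5.05 ≈ 8.
n = log₂(8) ≈ 3 half-lives, so t½ = 360/3 ≈ 120 days.

120 days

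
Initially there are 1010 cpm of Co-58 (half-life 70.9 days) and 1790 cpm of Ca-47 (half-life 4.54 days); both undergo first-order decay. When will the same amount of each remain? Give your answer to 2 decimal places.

4.00 days

Set 1010·(1/2)^(t/70.9) = 1790·(1/2)^(t/4.54).
Taking log₂: log₂(1010/1790) = t·(1/70.9 − 1/4.54).
log₂(0.56425) = -0.8256; 1/70.9 − 1/4.54 = -0.20616.
t = -0.8256 / -0.20616 ≈ 4.0047 days.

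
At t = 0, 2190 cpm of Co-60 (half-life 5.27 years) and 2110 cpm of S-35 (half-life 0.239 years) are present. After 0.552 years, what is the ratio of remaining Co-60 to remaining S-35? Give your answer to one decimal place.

4.8

Co-60: 2190 × (1/2)^(0.552/5.27) = 2190 × (1/2)^0.10474 ≈ 2036.6 cpm.
S-35: 2110 × (1/2)^(0.552/0.239) = 2110 × (1/2)^2.3096 ≈ 425.61 cpm.
Ratio ≈ 2036.6 / 425.61 ≈ 4.7852.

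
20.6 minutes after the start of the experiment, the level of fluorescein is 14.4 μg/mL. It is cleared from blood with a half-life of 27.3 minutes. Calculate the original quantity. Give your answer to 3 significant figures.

Number of half-lives elapsed: n = 20.6/27.3 ≈ 0.75458.
A₀ = A × 2^n = 14.4 × 2^0.75458 = 14.4 × 1.6871 ≈ 24.295 μg/mL.

24.3 μg/mL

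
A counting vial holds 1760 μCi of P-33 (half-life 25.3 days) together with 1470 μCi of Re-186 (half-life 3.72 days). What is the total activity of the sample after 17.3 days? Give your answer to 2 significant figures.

1200 μCi

P-33: 1760 × (1/2)^(17.3/25.3) = 1760 × (1/2)^0.68379 ≈ 1095.6 μCi.
Re-186: 1470 × (1/2)^(17.3/3.72) = 1470 × (1/2)^4.6505 ≈ 58.528 μCi.
Total = 1095.6 + 58.528 ≈ 1154.2 μCi.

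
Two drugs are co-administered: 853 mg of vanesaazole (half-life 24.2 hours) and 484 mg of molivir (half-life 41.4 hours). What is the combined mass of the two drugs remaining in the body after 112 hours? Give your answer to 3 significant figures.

109 mg

vanesaazole: 853 × (1/2)^(112/24.2) = 853 × (1/2)^4.6281 ≈ 34.495 mg.
molivir: 484 × (1/2)^(112/41.4) = 484 × (1/2)^2.7053 ≈ 74.21 mg.
Total = 34.495 + 74.21 ≈ 108.71 mg.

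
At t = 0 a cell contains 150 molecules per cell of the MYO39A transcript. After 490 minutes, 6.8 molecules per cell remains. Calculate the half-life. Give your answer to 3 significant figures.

110 minutes

A/A₀ = 6.8/150 ≈ 0.045333.
n = log₂(22.059) ≈ 4.4633 half-lives elapsed in 490 minutes.
t½ = 490/4.4633 ≈ 109.78 minutes.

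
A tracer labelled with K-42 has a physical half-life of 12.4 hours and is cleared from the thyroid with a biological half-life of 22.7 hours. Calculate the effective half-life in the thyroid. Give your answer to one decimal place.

8.0 hours

1/t_eff = 1/t_phys + 1/t_biol = 1/12.4 + 1/22.7 = 0.1247 per hour.
t_eff = 12.4 × 22.7 / (12.4 + 22.7) ≈ 8.0194 hours.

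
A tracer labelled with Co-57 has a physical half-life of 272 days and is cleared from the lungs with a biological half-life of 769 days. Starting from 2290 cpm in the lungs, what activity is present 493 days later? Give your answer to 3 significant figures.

418 cpm

1/t_eff = 1/t_phys + 1/t_biol = 1/272 + 1/769 = 0.0049769 per day.
t_eff = 272 × 769 / (272 + 769) ≈ 200.93 days.
Remaining = 2290 × (1/2)^(493/200.93) = 2290 × (1/2)^2.4536 ≈ 418.05 cpm.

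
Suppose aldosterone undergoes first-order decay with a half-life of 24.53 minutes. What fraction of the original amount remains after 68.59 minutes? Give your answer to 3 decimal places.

0.144

n = 68.59/24.53 ≈ 2.7962 half-lives.
Fraction remaining = (1/2)^2.7962 ≈ 0.14397.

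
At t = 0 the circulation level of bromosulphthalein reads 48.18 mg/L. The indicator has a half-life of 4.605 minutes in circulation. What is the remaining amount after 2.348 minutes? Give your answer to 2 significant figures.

Number of half-lives: n = 2.348/4.605 ≈ 0.50988.
Remaining = 48.18 × (1/2)^0.50988 = 48.18 × 0.70228 ≈ 33.836 mg/L.

34 mg/L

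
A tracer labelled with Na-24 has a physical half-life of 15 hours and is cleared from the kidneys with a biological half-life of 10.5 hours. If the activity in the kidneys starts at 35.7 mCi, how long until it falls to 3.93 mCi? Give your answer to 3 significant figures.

1/t_eff = 1/t_phys + 1/t_biol = 1/15 + 1/10.5 = 0.1619 per hour.
t_eff = 15 × 10.5 / (15 + 10.5) ≈ 6.1765 hours.
n = log₂(35.7/3.93) ≈ 3.1833; t = 3.1833 × 6.1765 ≈ 19.662 hours.

19.7 hours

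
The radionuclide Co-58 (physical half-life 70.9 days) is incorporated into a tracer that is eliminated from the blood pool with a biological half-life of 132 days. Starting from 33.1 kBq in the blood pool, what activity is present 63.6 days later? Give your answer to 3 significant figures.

12.7 kBq

1/t_eff = 1/t_phys + 1/t_biol = 1/70.9 + 1/132 = 0.02168 per day.
t_eff = 70.9 × 132 / (70.9 + 132) ≈ 46.125 days.
Remaining = 33.1 × (1/2)^(63.6/46.125) = 33.1 × (1/2)^1.3789 ≈ 12.728 kBq.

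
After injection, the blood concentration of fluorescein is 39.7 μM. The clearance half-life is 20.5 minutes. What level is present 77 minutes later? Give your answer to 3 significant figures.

2.94 μM

Number of half-lives: n = 77/20.5 ≈ 3.7561.
Remaining = 39.7 × (1/2)^3.7561 = 39.7 × 0.074012 ≈ 2.9383 μM.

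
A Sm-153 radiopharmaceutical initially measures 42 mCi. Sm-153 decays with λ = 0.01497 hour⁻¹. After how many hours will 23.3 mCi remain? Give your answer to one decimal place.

39.4 hours

t½ = ln 2 / λ = 0.69315 / 0.01497 ≈ 46.302 hours.
Fraction remaining = 23.3/42 ≈ 0.55476.
n = log₂(42/23.3) = ln(1.8026)/ln 2 ≈ 0.85006 half-lives.
t = n × t½ = 0.85006 × 46.302 ≈ 39.36 hours.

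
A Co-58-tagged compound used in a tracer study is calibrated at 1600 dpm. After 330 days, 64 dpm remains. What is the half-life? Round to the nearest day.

71 days

A/A₀ = 64/1600 ≈ 0.04.
n = log₂(25) ≈ 4.6439 half-lives elapsed in 330 days.
t½ = 330/4.6439 ≈ 71.062 days.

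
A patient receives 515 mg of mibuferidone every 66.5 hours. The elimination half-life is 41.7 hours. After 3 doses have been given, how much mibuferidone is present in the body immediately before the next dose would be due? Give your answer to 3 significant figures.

The 3 doses were given 199.5, 133, 66.5 hours ago.
Total = 515·(1/2)^(199.5/41.7) + 515·(1/2)^(133/41.7) + 515·(1/2)^(66.5/41.7)
      = 18.691 + 56.453 + 170.51 ≈ 245.65 mg.

246 mg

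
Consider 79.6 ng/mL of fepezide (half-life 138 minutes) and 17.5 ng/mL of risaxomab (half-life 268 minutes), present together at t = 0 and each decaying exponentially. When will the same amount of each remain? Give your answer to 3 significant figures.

622 minutes

Set 79.6·(1/2)^(t/138) = 17.5·(1/2)^(t/268).
Taking log₂: log₂(79.6/17.5) = t·(1/138 − 1/268).
log₂(4.5486) = 2.1854; 1/138 − 1/268 = 0.003515.
t = 2.1854 / 0.003515 ≈ 621.73 minutes.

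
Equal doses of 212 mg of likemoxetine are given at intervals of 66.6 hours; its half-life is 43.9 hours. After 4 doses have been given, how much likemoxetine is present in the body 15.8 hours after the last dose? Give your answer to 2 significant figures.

The 4 doses were given 215.6, 149, 82.4, 15.8 hours ago.
Total = 212·(1/2)^(215.6/43.9) + 212·(1/2)^(149/43.9) + 212·(1/2)^(82.4/43.9) + 212·(1/2)^(15.8/43.9)
      = 7.0458 + 20.166 + 57.717 + 165.19 ≈ 250.12 mg.

250 mg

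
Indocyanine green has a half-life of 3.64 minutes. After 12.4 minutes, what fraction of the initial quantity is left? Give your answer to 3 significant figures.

0.0943

n = 12.4/3.64 ≈ 3.4066 half-lives.
Fraction remaining = (1/2)^3.4066 ≈ 0.0943.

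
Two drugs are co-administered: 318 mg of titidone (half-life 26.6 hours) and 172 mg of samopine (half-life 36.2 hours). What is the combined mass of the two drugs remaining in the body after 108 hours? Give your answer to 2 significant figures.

41 mg

titidone: 318 × (1/2)^(108/26.6) = 318 × (1/2)^4.0602 ≈ 19.063 mg.
samopine: 172 × (1/2)^(108/36.2) = 172 × (1/2)^2.9834 ≈ 21.748 mg.
Total = 19.063 + 21.748 ≈ 40.812 mg.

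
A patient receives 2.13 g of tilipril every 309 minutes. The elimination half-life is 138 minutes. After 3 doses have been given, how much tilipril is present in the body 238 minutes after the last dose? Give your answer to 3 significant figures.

The 3 doses were given 856, 547, 238 minutes ago.
Total = 2.13·(1/2)^(856/138) + 2.13·(1/2)^(547/138) + 2.13·(1/2)^(238/138)
      = 0.028915 + 0.13651 + 0.64448 ≈ 0.80991 g.

0.810 g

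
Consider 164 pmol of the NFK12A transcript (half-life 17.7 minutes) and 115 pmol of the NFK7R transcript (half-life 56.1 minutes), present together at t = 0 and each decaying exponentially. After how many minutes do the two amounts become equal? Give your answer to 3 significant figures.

Set 164·(1/2)^(t/17.7) = 115·(1/2)^(t/56.1).
Taking log₂: log₂(164/115) = t·(1/17.7 − 1/56.1).
log₂(1.4261) = 0.51206; 1/17.7 − 1/56.1 = 0.038672.
t = 0.51206 / 0.038672 ≈ 13.241 minutes.

13.2 minutes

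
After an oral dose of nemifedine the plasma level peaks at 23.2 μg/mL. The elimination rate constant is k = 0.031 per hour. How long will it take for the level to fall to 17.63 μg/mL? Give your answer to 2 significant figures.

t½ = ln 2 / k = 0.69315 / 0.031 ≈ 22.36 hours.
Fraction remaining = 17.63/23.2 ≈ 0.75991.
n = log₂(23.2/17.63) = ln(1.3159)/ln 2 ≈ 0.39609 half-lives.
t = n × t½ = 0.39609 × 22.36 ≈ 8.8565 hours.

8.9 hours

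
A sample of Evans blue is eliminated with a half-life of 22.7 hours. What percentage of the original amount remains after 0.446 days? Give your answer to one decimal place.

72.1%

0.446 days = 10.704 hours.
n = 10.704/22.7 ≈ 0.47154 half-lives.
Fraction remaining = (1/2)^0.47154 ≈ 0.72119, i.e. 72.119%.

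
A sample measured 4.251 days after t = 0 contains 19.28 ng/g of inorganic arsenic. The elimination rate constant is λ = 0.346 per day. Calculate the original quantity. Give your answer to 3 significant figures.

t½ = ln 2 / λ = 0.69315 / 0.346 ≈ 2.0033 days.
Number of half-lives elapsed: n = 4.251/2.0033 ≈ 2.122.
A₀ = A × 2^n = 19.28 × 2^2.122 = 19.28 × 4.3529 ≈ 83.924 ng/g.

83.9 ng/g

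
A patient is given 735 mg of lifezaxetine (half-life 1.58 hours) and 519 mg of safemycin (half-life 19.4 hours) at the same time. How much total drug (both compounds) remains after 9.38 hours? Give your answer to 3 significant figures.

383 mg

lifezaxetine: 735 × (1/2)^(9.38/1.58) = 735 × (1/2)^5.9367 ≈ 11.999 mg.
safemycin: 519 × (1/2)^(9.38/19.4) = 519 × (1/2)^0.48351 ≈ 371.21 mg.
Total = 11.999 + 371.21 ≈ 383.21 mg.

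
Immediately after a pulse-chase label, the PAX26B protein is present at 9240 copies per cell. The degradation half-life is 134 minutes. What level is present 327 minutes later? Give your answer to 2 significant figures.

Number of half-lives: n = 327/134 ≈ 2.4403.
Remaining = 9240 × (1/2)^2.4403 = 9240 × 0.18425 ≈ 1702.4 copies per cell.

1700 copies per cell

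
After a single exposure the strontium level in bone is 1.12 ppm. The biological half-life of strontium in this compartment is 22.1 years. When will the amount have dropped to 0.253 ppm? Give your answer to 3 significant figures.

47.4 years

Fraction remaining = 0.253/1.12 ≈ 0.22589.
n = log₂(1.12/0.253) = ln(4.4269)/ln 2 ≈ 2.1463 half-lives.
t = n × t½ = 2.1463 × 22.1 ≈ 47.433 years.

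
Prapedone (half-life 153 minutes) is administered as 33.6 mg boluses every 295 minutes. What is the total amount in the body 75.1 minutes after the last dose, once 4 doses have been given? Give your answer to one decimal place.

32.3 mg

The 4 doses were given 960.1, 665.1, 370.1, 75.1 minutes ago.
Total = 33.6·(1/2)^(960.1/153) + 33.6·(1/2)^(665.1/153) + 33.6·(1/2)^(370.1/153) + 33.6·(1/2)^(75.1/153)
      = 0.43384 + 1.651 + 6.2829 + 23.91 ≈ 32.278 mg.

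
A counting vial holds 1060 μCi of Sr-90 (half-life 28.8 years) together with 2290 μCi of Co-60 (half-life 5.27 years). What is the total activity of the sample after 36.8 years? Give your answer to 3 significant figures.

455 μCi

Sr-90: 1060 × (1/2)^(36.8/28.8) = 1060 × (1/2)^1.2778 ≈ 437.18 μCi.
Co-60: 2290 × (1/2)^(36.8/5.27) = 2290 × (1/2)^6.9829 ≈ 18.104 μCi.
Total = 437.18 + 18.104 ≈ 455.28 μCi.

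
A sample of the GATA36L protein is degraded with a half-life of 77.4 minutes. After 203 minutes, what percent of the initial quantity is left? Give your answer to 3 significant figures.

16.2%

n = 203/77.4 ≈ 2.6227 half-lives.
Fraction remaining = (1/2)^2.6227 ≈ 0.16236, i.e. 16.236%.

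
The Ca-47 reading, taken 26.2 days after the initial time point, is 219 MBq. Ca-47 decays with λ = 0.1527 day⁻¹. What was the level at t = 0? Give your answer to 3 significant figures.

12000 MBq

t½ = ln 2 / λ = 0.69315 / 0.1527 ≈ 4.5393 days.
Number of half-lives elapsed: n = 26.2/4.5393 ≈ 5.7718.
A₀ = A × 2^n = 219 × 2^5.7718 = 219 × 54.639 ≈ 11966 MBq.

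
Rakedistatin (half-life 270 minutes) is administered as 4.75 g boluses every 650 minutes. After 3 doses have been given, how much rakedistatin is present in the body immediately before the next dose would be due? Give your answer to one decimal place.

The 3 doses were given 1950, 1300, 650 minutes ago.
Total = 4.75·(1/2)^(1950/270) + 4.75·(1/2)^(1300/270) + 4.75·(1/2)^(650/270)
      = 0.031812 + 0.16877 + 0.89535 ≈ 1.0959 g.

1.1 g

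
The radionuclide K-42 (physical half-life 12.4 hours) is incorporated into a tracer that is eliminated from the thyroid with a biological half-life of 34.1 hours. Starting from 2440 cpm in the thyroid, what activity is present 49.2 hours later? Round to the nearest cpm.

1/t_eff = 1/t_phys + 1/t_biol = 1/12.4 + 1/34.1 = 0.10997 per hour.
t_eff = 12.4 × 34.1 / (12.4 + 34.1) ≈ 9.0933 hours.
Remaining = 2440 × (1/2)^(49.2/9.0933) = 2440 × (1/2)^5.4106 ≈ 57.365 cpm.

57 cpm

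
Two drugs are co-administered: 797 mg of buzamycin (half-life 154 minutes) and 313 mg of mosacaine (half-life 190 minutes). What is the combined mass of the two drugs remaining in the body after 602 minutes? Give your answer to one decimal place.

87.9 mg

buzamycin: 797 × (1/2)^(602/154) = 797 × (1/2)^3.9091 ≈ 53.052 mg.
mosacaine: 313 × (1/2)^(602/190) = 313 × (1/2)^3.1684 ≈ 34.814 mg.
Total = 53.052 + 34.814 ≈ 87.866 mg.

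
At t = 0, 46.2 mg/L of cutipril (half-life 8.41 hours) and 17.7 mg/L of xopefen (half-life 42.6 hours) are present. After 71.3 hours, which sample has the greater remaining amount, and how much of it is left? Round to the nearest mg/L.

xopefen, 6 mg/L

cutipril: 46.2 × (1/2)^8.478 ≈ 0.12957 mg/L.
xopefen: 17.7 × (1/2)^1.6737 ≈ 5.548 mg/L.
Xopefen has more remaining, at ≈ 5.548 mg/L.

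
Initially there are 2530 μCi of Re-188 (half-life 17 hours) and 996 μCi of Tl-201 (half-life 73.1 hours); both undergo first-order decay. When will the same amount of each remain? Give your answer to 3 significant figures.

Set 2530·(1/2)^(t/17) = 996·(1/2)^(t/73.1).
Taking log₂: log₂(2530/996) = t·(1/17 − 1/73.1).
log₂(2.5402) = 1.3449; 1/17 − 1/73.1 = 0.045144.
t = 1.3449 / 0.045144 ≈ 29.792 hours.

29.8 hours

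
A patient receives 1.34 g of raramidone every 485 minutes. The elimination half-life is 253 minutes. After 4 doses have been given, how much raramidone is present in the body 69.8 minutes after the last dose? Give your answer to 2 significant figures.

The 4 doses were given 1524.8, 1039.8, 554.8, 69.8 minutes ago.
Total = 1.34·(1/2)^(1524.8/253) + 1.34·(1/2)^(1039.8/253) + 1.34·(1/2)^(554.8/253) + 1.34·(1/2)^(69.8/253)
      = 0.020551 + 0.077608 + 0.29308 + 1.1068 ≈ 1.498 g.

1.5 g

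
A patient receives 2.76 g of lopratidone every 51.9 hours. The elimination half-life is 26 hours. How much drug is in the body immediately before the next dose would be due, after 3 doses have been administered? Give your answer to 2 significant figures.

0.91 g

The 3 doses were given 155.7, 103.8, 51.9 hours ago.
Total = 2.76·(1/2)^(155.7/26) + 2.76·(1/2)^(103.8/26) + 2.76·(1/2)^(51.9/26)
      = 0.043471 + 0.17342 + 0.69184 ≈ 0.90874 g.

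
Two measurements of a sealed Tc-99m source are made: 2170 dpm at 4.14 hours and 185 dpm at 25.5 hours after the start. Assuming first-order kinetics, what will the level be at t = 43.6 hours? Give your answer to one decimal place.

Over Δt = 25.5 − 4.14 = 21.36 hours, the level fell by a factor of 2170/185 ≈ 11.73.
n = log₂(11.73) ≈ 3.5521 half-lives, so t½ = 21.36/3.5521 ≈ 6.0133 hours.
From t = 25.5 to t = 43.6: 185 × (1/2)^((43.6−25.5)/6.0133) ≈ 22.966 dpm.

23.0 dpm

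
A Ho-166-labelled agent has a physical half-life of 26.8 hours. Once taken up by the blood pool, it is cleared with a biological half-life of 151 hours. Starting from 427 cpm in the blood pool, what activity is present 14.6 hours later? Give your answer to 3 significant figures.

1/t_eff = 1/t_phys + 1/t_biol = 1/26.8 + 1/151 = 0.043936 per hour.
t_eff = 26.8 × 151 / (26.8 + 151) ≈ 22.76 hours.
Remaining = 427 × (1/2)^(14.6/22.76) = 427 × (1/2)^0.64146 ≈ 273.73 cpm.

274 cpm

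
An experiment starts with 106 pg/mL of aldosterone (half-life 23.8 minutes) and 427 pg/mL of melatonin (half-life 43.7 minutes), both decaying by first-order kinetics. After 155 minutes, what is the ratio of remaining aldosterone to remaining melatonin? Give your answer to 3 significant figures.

aldosterone: 106 × (1/2)^(155/23.8) = 106 × (1/2)^6.5126 ≈ 1.161 pg/mL.
melatonin: 427 × (1/2)^(155/43.7) = 427 × (1/2)^3.5469 ≈ 36.534 pg/mL.
Ratio ≈ 1.161 / 36.534 ≈ 0.031777.

0.0318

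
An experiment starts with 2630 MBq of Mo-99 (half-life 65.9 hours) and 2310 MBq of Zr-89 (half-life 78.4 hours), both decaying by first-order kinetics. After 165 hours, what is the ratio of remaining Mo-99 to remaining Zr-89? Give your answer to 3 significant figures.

Mo-99: 2630 × (1/2)^(165/65.9) = 2630 × (1/2)^2.5038 ≈ 463.7 MBq.
Zr-89: 2310 × (1/2)^(165/78.4) = 2310 × (1/2)^2.1046 ≈ 537.11 MBq.
Ratio ≈ 463.7 / 537.11 ≈ 0.86332.

0.863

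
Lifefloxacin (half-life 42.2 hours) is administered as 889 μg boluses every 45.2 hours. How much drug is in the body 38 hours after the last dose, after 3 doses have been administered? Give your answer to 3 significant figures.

The 3 doses were given 128.4, 83.2, 38 hours ago.
Total = 889·(1/2)^(128.4/42.2) + 889·(1/2)^(83.2/42.2) + 889·(1/2)^(38/42.2)
      = 107.89 + 226.67 + 476.25 ≈ 810.81 μg.

811 μg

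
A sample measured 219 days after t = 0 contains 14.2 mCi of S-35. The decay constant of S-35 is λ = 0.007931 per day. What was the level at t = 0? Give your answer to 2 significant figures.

t½ = ln 2 / λ = 0.69315 / 0.007931 ≈ 87.397 days.
Number of half-lives elapsed: n = 219/87.397 ≈ 2.5058.
A₀ = A × 2^n = 14.2 × 2^2.5058 = 14.2 × 5.6796 ≈ 80.651 mCi.

81 mCi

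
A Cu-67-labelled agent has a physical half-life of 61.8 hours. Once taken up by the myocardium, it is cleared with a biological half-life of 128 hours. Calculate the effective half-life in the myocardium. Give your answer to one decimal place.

1/t_eff = 1/t_phys + 1/t_biol = 1/61.8 + 1/128 = 0.023994 per hour.
t_eff = 61.8 × 128 / (61.8 + 128) ≈ 41.678 hours.

41.7 hours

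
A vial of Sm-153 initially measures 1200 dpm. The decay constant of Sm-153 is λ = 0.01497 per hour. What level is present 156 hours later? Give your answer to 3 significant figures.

116 dpm

t½ = ln 2 / λ = 0.69315 / 0.01497 ≈ 46.302 hours.
Number of half-lives: n = 156/46.302 ≈ 3.3692.
Remaining = 1200 × (1/2)^3.3692 = 1200 × 0.09678 ≈ 116.14 dpm.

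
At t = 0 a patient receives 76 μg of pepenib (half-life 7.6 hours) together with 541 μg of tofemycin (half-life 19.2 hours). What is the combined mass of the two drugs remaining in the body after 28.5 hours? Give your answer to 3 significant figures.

199 μg

pepenib: 76 × (1/2)^(28.5/7.6) = 76 × (1/2)^3.75 ≈ 5.6487 μg.
tofemycin: 541 × (1/2)^(28.5/19.2) = 541 × (1/2)^1.4844 ≈ 193.36 μg.
Total = 5.6487 + 193.36 ≈ 199 μg.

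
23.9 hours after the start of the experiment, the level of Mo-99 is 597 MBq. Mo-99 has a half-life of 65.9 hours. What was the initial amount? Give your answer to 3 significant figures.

Number of half-lives elapsed: n = 23.9/65.9 ≈ 0.36267.
A₀ = A × 2^n = 597 × 2^0.36267 = 597 × 1.2858 ≈ 767.62 MBq.

768 MBq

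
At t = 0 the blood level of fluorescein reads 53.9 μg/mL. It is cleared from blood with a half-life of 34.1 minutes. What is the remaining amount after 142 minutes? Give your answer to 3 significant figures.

Number of half-lives: n = 142/34.1 ≈ 4.1642.
Remaining = 53.9 × (1/2)^4.1642 = 53.9 × 0.055776 ≈ 3.0063 μg/mL.

3.01 μg/mL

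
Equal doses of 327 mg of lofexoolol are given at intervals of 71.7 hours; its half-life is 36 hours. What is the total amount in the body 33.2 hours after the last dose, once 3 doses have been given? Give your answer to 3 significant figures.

The 3 doses were given 176.6, 104.9, 33.2 hours ago.
Total = 327·(1/2)^(176.6/36) + 327·(1/2)^(104.9/36) + 327·(1/2)^(33.2/36)
      = 10.91 + 43.389 + 172.56 ≈ 226.86 mg.

227 mg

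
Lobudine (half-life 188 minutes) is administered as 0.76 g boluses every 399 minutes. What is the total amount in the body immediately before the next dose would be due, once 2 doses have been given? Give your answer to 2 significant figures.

The 2 doses were given 798, 399 minutes ago.
Total = 0.76·(1/2)^(798/188) + 0.76·(1/2)^(399/188)
      = 0.04009 + 0.17455 ≈ 0.21464 g.

0.21 g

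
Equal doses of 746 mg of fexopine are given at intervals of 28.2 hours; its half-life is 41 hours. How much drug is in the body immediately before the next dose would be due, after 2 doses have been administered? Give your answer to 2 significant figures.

The 2 doses were given 56.4, 28.2 hours ago.
Total = 746·(1/2)^(56.4/41) + 746·(1/2)^(28.2/41)
      = 287.5 + 463.12 ≈ 750.62 mg.

750 mg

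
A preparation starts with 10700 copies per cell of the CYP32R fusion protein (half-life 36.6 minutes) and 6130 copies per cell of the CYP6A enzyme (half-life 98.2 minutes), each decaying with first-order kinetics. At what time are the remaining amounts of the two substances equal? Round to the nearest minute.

47 minutes

Set 10700·(1/2)^(t/36.6) = 6130·(1/2)^(t/98.2).
Taking log₂: log₂(10700/6130) = t·(1/36.6 − 1/98.2).
log₂(1.7455) = 0.80365; 1/36.6 − 1/98.2 = 0.017139.
t = 0.80365 / 0.017139 ≈ 46.89 minutes.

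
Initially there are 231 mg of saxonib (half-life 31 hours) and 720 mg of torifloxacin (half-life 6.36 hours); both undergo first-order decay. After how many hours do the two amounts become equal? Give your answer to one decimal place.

Set 231·(1/2)^(t/31) = 720·(1/2)^(t/6.36).
Taking log₂: log₂(231/720) = t·(1/31 − 1/6.36).
log₂(0.32083) = -1.6401; 1/31 − 1/6.36 = -0.12497.
t = -1.6401 / -0.12497 ≈ 13.123 hours.

13.1 hours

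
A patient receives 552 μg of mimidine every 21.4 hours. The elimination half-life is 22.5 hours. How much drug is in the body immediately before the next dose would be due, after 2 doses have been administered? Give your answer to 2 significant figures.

The 2 doses were given 42.8, 21.4 hours ago.
Total = 552·(1/2)^(42.8/22.5) + 552·(1/2)^(21.4/22.5)
      = 147.68 + 285.51 ≈ 433.19 μg.

430 μg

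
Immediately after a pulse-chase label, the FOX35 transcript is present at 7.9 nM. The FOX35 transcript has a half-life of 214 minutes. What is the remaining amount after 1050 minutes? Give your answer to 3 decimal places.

Number of half-lives: n = 1050/214 ≈ 4.9065.
Remaining = 7.9 × (1/2)^4.9065 = 7.9 × 0.033341 ≈ 0.2634 nM.

0.263 nM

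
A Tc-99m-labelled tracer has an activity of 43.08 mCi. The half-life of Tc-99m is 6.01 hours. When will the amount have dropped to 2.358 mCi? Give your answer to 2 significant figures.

Fraction remaining = 2.358/43.08 ≈ 0.054735.
n = log₂(43.08/2.358) = ln(18.27)/ln 2 ≈ 4.1914 half-lives.
t = n × t½ = 4.1914 × 6.01 ≈ 25.19 hours.

25 hours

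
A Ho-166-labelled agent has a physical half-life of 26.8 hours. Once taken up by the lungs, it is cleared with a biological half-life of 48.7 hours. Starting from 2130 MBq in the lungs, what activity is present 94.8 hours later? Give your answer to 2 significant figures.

48 MBq

1/t_eff = 1/t_phys + 1/t_biol = 1/26.8 + 1/48.7 = 0.057847 per hour.
t_eff = 26.8 × 48.7 / (26.8 + 48.7) ≈ 17.287 hours.
Remaining = 2130 × (1/2)^(94.8/17.287) = 2130 × (1/2)^5.4839 ≈ 47.594 MBq.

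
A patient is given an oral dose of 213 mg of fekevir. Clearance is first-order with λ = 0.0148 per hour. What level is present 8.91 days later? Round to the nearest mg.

t½ = ln 2 / λ = 0.69315 / 0.0148 ≈ 46.834 hours.
Convert the elapsed time: 8.91 days = 213.84 hours.
Number of half-lives: n = 213.84/46.834 ≈ 4.5659.
Remaining = 213 × (1/2)^4.5659 = 213 × 0.042221 ≈ 8.9931 mg.

9 mg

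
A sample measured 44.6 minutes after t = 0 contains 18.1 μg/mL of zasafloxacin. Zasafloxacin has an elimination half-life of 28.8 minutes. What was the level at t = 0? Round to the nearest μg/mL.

Number of half-lives elapsed: n = 44.6/28.8 ≈ 1.5486.
A₀ = A × 2^n = 18.1 × 2^1.5486 = 18.1 × 2.9254 ≈ 52.949 μg/mL.

53 μg/mL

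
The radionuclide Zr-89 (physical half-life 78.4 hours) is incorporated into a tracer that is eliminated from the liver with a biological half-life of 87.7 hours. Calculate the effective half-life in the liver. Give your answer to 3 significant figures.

41.4 hours

1/t_eff = 1/t_phys + 1/t_biol = 1/78.4 + 1/87.7 = 0.024158 per hour.
t_eff = 78.4 × 87.7 / (78.4 + 87.7) ≈ 41.395 hours.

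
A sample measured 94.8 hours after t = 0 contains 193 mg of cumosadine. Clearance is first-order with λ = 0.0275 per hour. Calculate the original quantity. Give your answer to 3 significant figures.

t½ = ln 2 / λ = 0.69315 / 0.0275 ≈ 25.205 hours.
Number of half-lives elapsed: n = 94.8/25.205 ≈ 3.7611.
A₀ = A × 2^n = 193 × 2^3.7611 = 193 × 13.558 ≈ 2616.8 mg.

2620 mg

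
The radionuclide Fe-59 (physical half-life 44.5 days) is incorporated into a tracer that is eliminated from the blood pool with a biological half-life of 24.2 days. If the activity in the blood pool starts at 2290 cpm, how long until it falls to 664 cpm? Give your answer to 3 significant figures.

1/t_eff = 1/t_phys + 1/t_biol = 1/44.5 + 1/24.2 = 0.063794 per day.
t_eff = 44.5 × 24.2 / (44.5 + 24.2) ≈ 15.675 days.
n = log₂(2290/664) ≈ 1.7861; t = 1.7861 × 15.675 ≈ 27.998 days.

28.0 days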